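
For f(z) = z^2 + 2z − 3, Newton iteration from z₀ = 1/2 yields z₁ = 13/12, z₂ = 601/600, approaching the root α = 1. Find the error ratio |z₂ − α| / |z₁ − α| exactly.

z₁ − α = 13/12 − 1 = 1/12, so |z₁ − α| = 1/12.
z₂ − α = 601/600 − 1 = 1/600, so |z₂ − α| = 1/600.
Ratio = (1/600) / (1/12) = 1/50.

1/50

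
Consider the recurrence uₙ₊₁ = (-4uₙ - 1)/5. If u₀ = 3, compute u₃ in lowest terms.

u₁ = (-4·3 - 1)/5 = -13/5.
u₂ = (-4·(-13/5) - 1)/5 = 47/25.
u₃ = (-4·(47/25) - 1)/5 = -213/125.

-213/125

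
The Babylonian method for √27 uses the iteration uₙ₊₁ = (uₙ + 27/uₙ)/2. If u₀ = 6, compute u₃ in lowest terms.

56451/10864

u₁ = (6 + 27/6)/2 = 21/4.
u₂ = (21/4 + 27/(21/4))/2 = 291/56.
u₃ = (291/56 + 27/(291/56))/2 = 56451/10864.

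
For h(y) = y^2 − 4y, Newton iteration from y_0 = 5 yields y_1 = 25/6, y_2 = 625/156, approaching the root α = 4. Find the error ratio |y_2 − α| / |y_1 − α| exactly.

1/26

y_1 − α = 25/6 − 4 = 1/6, so |y_1 − α| = 1/6.
y_2 − α = 625/156 − 4 = 1/156, so |y_2 − α| = 1/156.
Ratio = (1/156) / (1/6) = 1/26.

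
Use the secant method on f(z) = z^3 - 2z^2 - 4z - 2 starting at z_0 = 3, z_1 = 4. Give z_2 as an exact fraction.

f(3) = -5, f(4) = 14. z_2 = 4 - 14·(4 - 3)/(14 - (-5)) = 62/19.

62/19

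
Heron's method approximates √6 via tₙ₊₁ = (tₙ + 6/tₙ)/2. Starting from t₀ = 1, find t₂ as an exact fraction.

73/28

t₁ = (1 + 6/1)/2 = 7/2.
t₂ = (7/2 + 6/(7/2))/2 = 73/28.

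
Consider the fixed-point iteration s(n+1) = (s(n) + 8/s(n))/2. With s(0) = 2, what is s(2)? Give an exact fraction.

17/6

s(1) = (2 + 8/2)/2 = 3.
s(2) = (3 + 8/3)/2 = 17/6.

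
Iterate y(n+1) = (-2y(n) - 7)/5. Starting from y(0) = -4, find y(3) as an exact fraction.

y(1) = (-2·(-4) - 7)/5 = 1/5.
y(2) = (-2·(1/5) - 7)/5 = -37/25.
y(3) = (-2·(-37/25) - 7)/5 = -101/125.

-101/125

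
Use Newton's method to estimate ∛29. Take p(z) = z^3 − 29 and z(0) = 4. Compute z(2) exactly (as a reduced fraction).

5473477/1774728

p'(z) = 3z^2.
p(4) = 35, p'(4) = 48, so z(1) = 4 − 35/48 = 157/48.
p(157/48) = 662725/110592, p'(157/48) = 24649/768, so z(2) = (157/48) − (662725/110592)/(24649/768) = 5473477/1774728.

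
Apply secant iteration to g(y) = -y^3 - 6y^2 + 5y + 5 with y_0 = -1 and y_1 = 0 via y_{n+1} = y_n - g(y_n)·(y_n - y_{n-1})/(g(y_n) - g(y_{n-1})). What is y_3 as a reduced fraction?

-20/31

g(-1) = -5, g(0) = 5. y_2 = 0 - 5·(0 - (-1))/(5 - (-5)) = -1/2.
g(0) = 5, g(-1/2) = 9/8. y_3 = (-1/2) - (9/8)·((-1/2) - 0)/((9/8) - 5) = -20/31.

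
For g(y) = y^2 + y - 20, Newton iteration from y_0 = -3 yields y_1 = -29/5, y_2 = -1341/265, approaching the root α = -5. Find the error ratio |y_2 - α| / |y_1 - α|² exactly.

y_1 - α = -29/5 - (-5) = -29/5 + 5 = -4/5, so |y_1 - α| = 4/5.
y_2 - α = -1341/265 - (-5) = -1341/265 + 5 = -16/265, so |y_2 - α| = 16/265.
|y_1 - α|² = 16/25.
Ratio = (16/265) / (16/25) = 5/53.

5/53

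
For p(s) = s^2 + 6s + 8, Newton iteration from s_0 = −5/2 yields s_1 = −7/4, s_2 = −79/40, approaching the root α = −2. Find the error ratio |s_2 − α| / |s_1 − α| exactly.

s_1 − α = −7/4 − (−2) = −7/4 + 2 = 1/4, so |s_1 − α| = 1/4.
s_2 − α = −79/40 − (−2) = −79/40 + 2 = 1/40, so |s_2 − α| = 1/40.
Ratio = (1/40) / (1/4) = 1/10.

1/10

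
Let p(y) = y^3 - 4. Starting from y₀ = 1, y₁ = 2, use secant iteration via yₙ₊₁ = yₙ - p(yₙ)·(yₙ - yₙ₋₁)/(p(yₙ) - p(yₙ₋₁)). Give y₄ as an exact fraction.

2056682/1292353

p(1) = -3, p(2) = 4. y₂ = 2 - 4·(2 - 1)/(4 - (-3)) = 10/7.
p(2) = 4, p(10/7) = -372/343. y₃ = (10/7) - (-372/343)·((10/7) - 2)/((-372/343) - 4) = 169/109.
p(10/7) = -372/343, p(169/109) = -353307/1295029. y₄ = (169/109) - (-353307/1295029)·((169/109) - (10/7))/((-353307/1295029) - (-372/343)) = 2056682/1292353.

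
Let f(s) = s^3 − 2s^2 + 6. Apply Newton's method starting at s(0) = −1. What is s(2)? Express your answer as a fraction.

−2729/2030

f'(s) = 3s^2 − 4s.
f(−1) = 3, f'(−1) = 7, so s(1) = (−1) − 3/7 = −10/7.
f(−10/7) = −342/343, f'(−10/7) = 580/49, so s(2) = (−10/7) − (−342/343)/(580/49) = −2729/2030.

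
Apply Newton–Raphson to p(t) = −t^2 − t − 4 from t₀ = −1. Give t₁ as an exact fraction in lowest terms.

3

p'(t) = −2t − 1.
p(−1) = −4, p'(−1) = 1, so t₁ = (−1) − (−4)/1 = 3.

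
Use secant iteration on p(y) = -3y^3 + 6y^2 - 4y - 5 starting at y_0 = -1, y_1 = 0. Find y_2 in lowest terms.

p(-1) = 8, p(0) = -5. y_2 = 0 - (-5)·(0 - (-1))/((-5) - 8) = -5/13.

-5/13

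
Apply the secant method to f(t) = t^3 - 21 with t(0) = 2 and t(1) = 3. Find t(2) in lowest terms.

f(2) = -13, f(3) = 6. t(2) = 3 - 6·(3 - 2)/(6 - (-13)) = 51/19.

51/19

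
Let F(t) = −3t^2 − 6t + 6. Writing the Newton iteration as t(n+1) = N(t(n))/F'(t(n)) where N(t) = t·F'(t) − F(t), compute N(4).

−54

F'(t) = −6t − 6.
N(t) = t·F'(t) − F(t) = t·(−6t − 6) − (−3t^2 − 6t + 6) = −3t^2 − 6.
N(4) = −54.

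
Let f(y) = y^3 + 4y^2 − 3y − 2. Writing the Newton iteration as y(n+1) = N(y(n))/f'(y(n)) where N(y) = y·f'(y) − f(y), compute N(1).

8

f'(y) = 3y^2 + 8y − 3.
N(y) = y·f'(y) − f(y) = y·(3y^2 + 8y − 3) − (y^3 + 4y^2 − 3y − 2) = 2y^3 + 4y^2 + 2.
N(1) = 8.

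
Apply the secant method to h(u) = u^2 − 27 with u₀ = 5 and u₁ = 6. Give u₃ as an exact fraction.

h(5) = −2, h(6) = 9. u₂ = 6 − 9·(6 − 5)/(9 − (−2)) = 57/11.
h(6) = 9, h(57/11) = −18/121. u₃ = (57/11) − (−18/121)·((57/11) − 6)/((−18/121) − 9) = 213/41.

213/41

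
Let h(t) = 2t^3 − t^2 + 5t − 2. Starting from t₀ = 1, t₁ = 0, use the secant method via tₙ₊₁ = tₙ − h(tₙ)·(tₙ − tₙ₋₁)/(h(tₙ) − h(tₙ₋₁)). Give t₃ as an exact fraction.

9/22

h(1) = 4, h(0) = −2. t₂ = 0 − (−2)·(0 − 1)/((−2) − 4) = 1/3.
h(0) = −2, h(1/3) = −10/27. t₃ = (1/3) − (−10/27)·((1/3) − 0)/((−10/27) − (−2)) = 9/22.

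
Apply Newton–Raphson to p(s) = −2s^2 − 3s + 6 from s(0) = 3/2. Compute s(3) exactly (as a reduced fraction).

81781/71898

p'(s) = −4s − 3.
p(3/2) = −3, p'(3/2) = −9, so s(1) = (3/2) − (−3)/(−9) = 7/6.
p(7/6) = −2/9, p'(7/6) = −23/3, so s(2) = (7/6) − (−2/9)/(−23/3) = 157/138.
p(157/138) = −8/4761, p'(157/138) = −521/69, so s(3) = (157/138) − (−8/4761)/(−521/69) = 81781/71898.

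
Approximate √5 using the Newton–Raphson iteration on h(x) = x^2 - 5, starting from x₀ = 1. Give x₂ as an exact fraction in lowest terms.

7/3

h'(x) = 2x.
h(1) = -4, h'(1) = 2, so x₁ = 1 - (-4)/2 = 3.
h(3) = 4, h'(3) = 6, so x₂ = 3 - 4/6 = 7/3.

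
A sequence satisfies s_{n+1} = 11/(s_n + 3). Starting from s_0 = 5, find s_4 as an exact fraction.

s_1 = 11/(5 + 3) = 11/8.
s_2 = 11/(11/8 + 3) = 88/35.
s_3 = 11/(88/35 + 3) = 385/193.
s_4 = 11/(385/193 + 3) = 2123/964.

2123/964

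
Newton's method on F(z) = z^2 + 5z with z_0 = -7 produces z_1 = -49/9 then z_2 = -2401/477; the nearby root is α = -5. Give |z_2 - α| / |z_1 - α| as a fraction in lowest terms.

z_1 - α = -49/9 - (-5) = -49/9 + 5 = -4/9, so |z_1 - α| = 4/9.
z_2 - α = -2401/477 - (-5) = -2401/477 + 5 = -16/477, so |z_2 - α| = 16/477.
Ratio = (16/477) / (4/9) = 4/53.

4/53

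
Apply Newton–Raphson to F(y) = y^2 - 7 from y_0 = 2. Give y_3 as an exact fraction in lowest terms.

108497/41008

F'(y) = 2y.
F(2) = -3, F'(2) = 4, so y_1 = 2 - (-3)/4 = 11/4.
F(11/4) = 9/16, F'(11/4) = 11/2, so y_2 = (11/4) - (9/16)/(11/2) = 233/88.
F(233/88) = 81/7744, F'(233/88) = 233/44, so y_3 = (233/88) - (81/7744)/(233/44) = 108497/41008.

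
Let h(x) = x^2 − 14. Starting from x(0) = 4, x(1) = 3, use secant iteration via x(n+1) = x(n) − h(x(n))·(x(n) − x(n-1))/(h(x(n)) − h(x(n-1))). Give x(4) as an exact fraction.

h(4) = 2, h(3) = −5. x(2) = 3 − (−5)·(3 − 4)/((−5) − 2) = 26/7.
h(3) = −5, h(26/7) = −10/49. x(3) = (26/7) − (−10/49)·((26/7) − 3)/((−10/49) − (−5)) = 176/47.
h(26/7) = −10/49, h(176/47) = 50/2209. x(4) = (176/47) − (50/2209)·((176/47) − (26/7))/((50/2209) − (−10/49)) = 4591/1227.

4591/1227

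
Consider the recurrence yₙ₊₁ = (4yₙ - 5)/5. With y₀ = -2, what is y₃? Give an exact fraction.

y₁ = (4·(-2) - 5)/5 = -13/5.
y₂ = (4·(-13/5) - 5)/5 = -77/25.
y₃ = (4·(-77/25) - 5)/5 = -433/125.

-433/125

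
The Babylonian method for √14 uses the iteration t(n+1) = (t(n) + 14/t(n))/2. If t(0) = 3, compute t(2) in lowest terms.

1033/276

t(1) = (3 + 14/3)/2 = 23/6.
t(2) = (23/6 + 14/(23/6))/2 = 1033/276.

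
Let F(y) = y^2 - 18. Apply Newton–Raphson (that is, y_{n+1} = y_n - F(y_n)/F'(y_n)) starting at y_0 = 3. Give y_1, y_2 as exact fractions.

y_1 = 9/2, y_2 = 17/4

F'(y) = 2y.
F(3) = -9, F'(3) = 6, so y_1 = 3 - (-9)/6 = 9/2.
F(9/2) = 9/4, F'(9/2) = 9, so y_2 = (9/2) - (9/4)/9 = 17/4.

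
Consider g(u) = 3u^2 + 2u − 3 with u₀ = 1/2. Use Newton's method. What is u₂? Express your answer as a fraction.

g'(u) = 6u + 2.
g(1/2) = −5/4, g'(1/2) = 5, so u₁ = (1/2) − (−5/4)/5 = 3/4.
g(3/4) = 3/16, g'(3/4) = 13/2, so u₂ = (3/4) − (3/16)/(13/2) = 75/104.

75/104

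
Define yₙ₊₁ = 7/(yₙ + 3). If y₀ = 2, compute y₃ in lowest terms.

154/101

y₁ = 7/(2 + 3) = 7/5.
y₂ = 7/(7/5 + 3) = 35/22.
y₃ = 7/(35/22 + 3) = 154/101.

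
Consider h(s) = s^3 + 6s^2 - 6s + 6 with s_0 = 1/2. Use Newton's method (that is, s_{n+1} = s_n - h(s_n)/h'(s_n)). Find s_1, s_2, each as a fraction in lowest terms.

s_1 = -17/3, s_2 = -4786/603

h'(s) = 3s^2 + 12s - 6.
h(1/2) = 37/8, h'(1/2) = 3/4, so s_1 = (1/2) - (37/8)/(3/4) = -17/3.
h(-17/3) = 1369/27, h'(-17/3) = 67/3, so s_2 = (-17/3) - (1369/27)/(67/3) = -4786/603.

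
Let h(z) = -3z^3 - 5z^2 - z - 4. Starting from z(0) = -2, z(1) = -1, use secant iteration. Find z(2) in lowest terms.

h(-2) = 2, h(-1) = -5. z(2) = (-1) - (-5)·((-1) - (-2))/((-5) - 2) = -12/7.

-12/7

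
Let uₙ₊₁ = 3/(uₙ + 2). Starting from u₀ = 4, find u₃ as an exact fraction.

15/16

u₁ = 3/(4 + 2) = 1/2.
u₂ = 3/(1/2 + 2) = 6/5.
u₃ = 3/(6/5 + 2) = 15/16.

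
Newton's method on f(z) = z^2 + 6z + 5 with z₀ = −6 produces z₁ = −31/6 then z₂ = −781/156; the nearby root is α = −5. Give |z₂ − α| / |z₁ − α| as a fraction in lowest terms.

1/26

z₁ − α = −31/6 − (−5) = −31/6 + 5 = −1/6, so |z₁ − α| = 1/6.
z₂ − α = −781/156 − (−5) = −781/156 + 5 = −1/156, so |z₂ − α| = 1/156.
Ratio = (1/156) / (1/6) = 1/26.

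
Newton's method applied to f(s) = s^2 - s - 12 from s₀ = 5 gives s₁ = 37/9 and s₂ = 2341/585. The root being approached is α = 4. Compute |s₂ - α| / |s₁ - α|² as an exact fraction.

9/65

s₁ - α = 37/9 - 4 = 1/9, so |s₁ - α| = 1/9.
s₂ - α = 2341/585 - 4 = 1/585, so |s₂ - α| = 1/585.
|s₁ - α|² = 1/81.
Ratio = (1/585) / (1/81) = 9/65.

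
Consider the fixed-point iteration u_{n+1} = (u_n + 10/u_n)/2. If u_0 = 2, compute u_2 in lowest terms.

89/28

u_1 = (2 + 10/2)/2 = 7/2.
u_2 = (7/2 + 10/(7/2))/2 = 89/28.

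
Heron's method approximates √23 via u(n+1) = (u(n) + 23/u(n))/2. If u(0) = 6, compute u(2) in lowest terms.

6793/1416

u(1) = (6 + 23/6)/2 = 59/12.
u(2) = (59/12 + 23/(59/12))/2 = 6793/1416.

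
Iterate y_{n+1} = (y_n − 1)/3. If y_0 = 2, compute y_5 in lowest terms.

−119/243

y_1 = (2 − 1)/3 = 1/3.
y_2 = ((1/3) − 1)/3 = −2/9.
y_3 = ((−2/9) − 1)/3 = −11/27.
y_4 = ((−11/27) − 1)/3 = −38/81.
y_5 = ((−38/81) − 1)/3 = −119/243.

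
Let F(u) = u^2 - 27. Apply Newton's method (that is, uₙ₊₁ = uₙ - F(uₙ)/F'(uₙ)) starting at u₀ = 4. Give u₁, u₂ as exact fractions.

u₁ = 43/8, u₂ = 3577/688

F'(u) = 2u.
F(4) = -11, F'(4) = 8, so u₁ = 4 - (-11)/8 = 43/8.
F(43/8) = 121/64, F'(43/8) = 43/4, so u₂ = (43/8) - (121/64)/(43/4) = 3577/688.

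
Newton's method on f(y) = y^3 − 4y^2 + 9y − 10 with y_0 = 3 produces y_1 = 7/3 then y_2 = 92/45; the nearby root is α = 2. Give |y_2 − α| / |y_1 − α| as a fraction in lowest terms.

2/15

y_1 − α = 7/3 − 2 = 1/3, so |y_1 − α| = 1/3.
y_2 − α = 92/45 − 2 = 2/45, so |y_2 − α| = 2/45.
Ratio = (2/45) / (1/3) = 2/15.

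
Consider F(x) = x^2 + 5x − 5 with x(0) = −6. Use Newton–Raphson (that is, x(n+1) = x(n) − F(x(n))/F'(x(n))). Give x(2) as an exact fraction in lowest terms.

−1926/329

F'(x) = 2x + 5.
F(−6) = 1, F'(−6) = −7, so x(1) = (−6) − 1/(−7) = −41/7.
F(−41/7) = 1/49, F'(−41/7) = −47/7, so x(2) = (−41/7) − (1/49)/(−47/7) = −1926/329.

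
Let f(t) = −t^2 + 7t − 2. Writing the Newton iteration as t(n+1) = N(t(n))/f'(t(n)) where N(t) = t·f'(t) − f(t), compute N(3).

f'(t) = −2t + 7.
N(t) = t·f'(t) − f(t) = t·(−2t + 7) − (−t^2 + 7t − 2) = −t^2 + 2.
N(3) = −7.

−7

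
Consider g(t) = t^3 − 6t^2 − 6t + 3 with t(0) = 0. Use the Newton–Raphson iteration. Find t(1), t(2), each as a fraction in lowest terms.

g'(t) = 3t^2 − 12t − 6.
g(0) = 3, g'(0) = −6, so t(1) = 0 − 3/(−6) = 1/2.
g(1/2) = −11/8, g'(1/2) = −45/4, so t(2) = (1/2) − (−11/8)/(−45/4) = 17/45.

t(1) = 1/2, t(2) = 17/45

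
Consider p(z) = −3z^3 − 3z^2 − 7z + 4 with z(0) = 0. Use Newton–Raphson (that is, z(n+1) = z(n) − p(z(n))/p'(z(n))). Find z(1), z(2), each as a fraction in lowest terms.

z(1) = 4/7, z(2) = 2092/4585

p'(z) = −9z^2 − 6z − 7.
p(0) = 4, p'(0) = −7, so z(1) = 0 − 4/(−7) = 4/7.
p(4/7) = −528/343, p'(4/7) = −655/49, so z(2) = (4/7) − (−528/343)/(−655/49) = 2092/4585.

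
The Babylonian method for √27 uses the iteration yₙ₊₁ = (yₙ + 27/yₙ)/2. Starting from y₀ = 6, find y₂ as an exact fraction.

291/56

y₁ = (6 + 27/6)/2 = 21/4.
y₂ = (21/4 + 27/(21/4))/2 = 291/56.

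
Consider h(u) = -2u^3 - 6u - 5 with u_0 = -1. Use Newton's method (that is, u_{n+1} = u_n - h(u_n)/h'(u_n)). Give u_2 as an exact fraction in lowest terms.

-107/150

h'(u) = -6u^2 - 6.
h(-1) = 3, h'(-1) = -12, so u_1 = (-1) - 3/(-12) = -3/4.
h(-3/4) = 11/32, h'(-3/4) = -75/8, so u_2 = (-3/4) - (11/32)/(-75/8) = -107/150.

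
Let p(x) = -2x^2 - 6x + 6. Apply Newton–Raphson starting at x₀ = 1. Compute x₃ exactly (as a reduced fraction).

p'(x) = -4x - 6.
p(1) = -2, p'(1) = -10, so x₁ = 1 - (-2)/(-10) = 4/5.
p(4/5) = -2/25, p'(4/5) = -46/5, so x₂ = (4/5) - (-2/25)/(-46/5) = 91/115.
p(91/115) = -2/13225, p'(91/115) = -1054/115, so x₃ = (91/115) - (-2/13225)/(-1054/115) = 47956/60605.

47956/60605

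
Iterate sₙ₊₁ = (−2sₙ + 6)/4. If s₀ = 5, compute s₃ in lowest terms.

s₁ = (−2·5 + 6)/4 = −1.
s₂ = (−2·(−1) + 6)/4 = 2.
s₃ = (−2·2 + 6)/4 = 1/2.

1/2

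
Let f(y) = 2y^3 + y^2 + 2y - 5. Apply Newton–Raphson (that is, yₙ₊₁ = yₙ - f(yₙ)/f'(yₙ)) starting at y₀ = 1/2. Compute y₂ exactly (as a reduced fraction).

f'(y) = 6y^2 + 2y + 2.
f(1/2) = -7/2, f'(1/2) = 9/2, so y₁ = (1/2) - (-7/2)/(9/2) = 23/18.
f(23/18) = 2450/729, f'(23/18) = 775/54, so y₂ = (23/18) - (2450/729)/(775/54) = 1747/1674.

1747/1674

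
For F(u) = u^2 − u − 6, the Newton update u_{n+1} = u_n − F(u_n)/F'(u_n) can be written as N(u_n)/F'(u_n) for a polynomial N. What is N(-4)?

22

F'(u) = 2u − 1.
N(u) = u·F'(u) − F(u) = u·(2u − 1) − (u^2 − u − 6) = u^2 + 6.
N(-4) = 22.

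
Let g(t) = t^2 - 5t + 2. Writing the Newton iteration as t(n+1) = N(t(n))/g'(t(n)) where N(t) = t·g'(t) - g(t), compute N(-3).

g'(t) = 2t - 5.
N(t) = t·g'(t) - g(t) = t·(2t - 5) - (t^2 - 5t + 2) = t^2 - 2.
N(-3) = 7.

7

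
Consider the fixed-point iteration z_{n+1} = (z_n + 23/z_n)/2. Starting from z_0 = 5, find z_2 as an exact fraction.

z_1 = (5 + 23/5)/2 = 24/5.
z_2 = (24/5 + 23/(24/5))/2 = 1151/240.

1151/240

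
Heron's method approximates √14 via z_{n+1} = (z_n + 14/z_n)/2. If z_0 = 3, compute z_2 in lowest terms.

1033/276

z_1 = (3 + 14/3)/2 = 23/6.
z_2 = (23/6 + 14/(23/6))/2 = 1033/276.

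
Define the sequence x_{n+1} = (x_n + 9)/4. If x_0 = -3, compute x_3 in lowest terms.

93/32

x_1 = ((-3) + 9)/4 = 3/2.
x_2 = ((3/2) + 9)/4 = 21/8.
x_3 = ((21/8) + 9)/4 = 93/32.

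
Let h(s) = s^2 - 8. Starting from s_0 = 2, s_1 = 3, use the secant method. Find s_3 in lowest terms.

82/29

h(2) = -4, h(3) = 1. s_2 = 3 - 1·(3 - 2)/(1 - (-4)) = 14/5.
h(3) = 1, h(14/5) = -4/25. s_3 = (14/5) - (-4/25)·((14/5) - 3)/((-4/25) - 1) = 82/29.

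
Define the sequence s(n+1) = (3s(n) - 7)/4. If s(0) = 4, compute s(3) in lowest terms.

-151/64

s(1) = (3·4 - 7)/4 = 5/4.
s(2) = (3·(5/4) - 7)/4 = -13/16.
s(3) = (3·(-13/16) - 7)/4 = -151/64.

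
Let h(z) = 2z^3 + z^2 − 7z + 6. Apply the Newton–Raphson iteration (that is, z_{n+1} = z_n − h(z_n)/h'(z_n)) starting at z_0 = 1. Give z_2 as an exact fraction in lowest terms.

h'(z) = 6z^2 + 2z − 7.
h(1) = 2, h'(1) = 1, so z_1 = 1 − 2/1 = −1.
h(−1) = 12, h'(−1) = −3, so z_2 = (−1) − 12/(−3) = 3.

3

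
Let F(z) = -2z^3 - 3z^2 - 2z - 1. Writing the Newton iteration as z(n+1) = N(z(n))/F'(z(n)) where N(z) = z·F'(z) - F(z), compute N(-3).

F'(z) = -6z^2 - 6z - 2.
N(z) = z·F'(z) - F(z) = z·(-6z^2 - 6z - 2) - (-2z^3 - 3z^2 - 2z - 1) = -4z^3 - 3z^2 + 1.
N(-3) = 82.

82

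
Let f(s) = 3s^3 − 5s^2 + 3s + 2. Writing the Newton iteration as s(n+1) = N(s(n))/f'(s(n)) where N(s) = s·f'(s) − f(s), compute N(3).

f'(s) = 9s^2 − 10s + 3.
N(s) = s·f'(s) − f(s) = s·(9s^2 − 10s + 3) − (3s^3 − 5s^2 + 3s + 2) = 6s^3 − 5s^2 − 2.
N(3) = 115.

115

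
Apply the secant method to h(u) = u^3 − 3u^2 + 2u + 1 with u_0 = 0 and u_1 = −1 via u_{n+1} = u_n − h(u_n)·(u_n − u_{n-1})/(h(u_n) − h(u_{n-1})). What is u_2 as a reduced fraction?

−1/6

h(0) = 1, h(−1) = −5. u_2 = (−1) − (−5)·((−1) − 0)/((−5) − 1) = −1/6.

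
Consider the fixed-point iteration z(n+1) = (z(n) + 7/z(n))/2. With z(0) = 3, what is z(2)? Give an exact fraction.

127/48

z(1) = (3 + 7/3)/2 = 8/3.
z(2) = (8/3 + 7/(8/3))/2 = 127/48.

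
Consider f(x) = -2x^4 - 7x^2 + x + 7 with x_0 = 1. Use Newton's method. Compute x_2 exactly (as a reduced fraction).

1185389/1247533

f'(x) = -8x^3 - 14x + 1.
f(1) = -1, f'(1) = -21, so x_1 = 1 - (-1)/(-21) = 20/21.
f(20/21) = -8213/194481, f'(20/21) = -178219/9261, so x_2 = (20/21) - (-8213/194481)/(-178219/9261) = 1185389/1247533.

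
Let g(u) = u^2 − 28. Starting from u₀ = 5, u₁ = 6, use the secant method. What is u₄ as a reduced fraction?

9530/1801

g(5) = −3, g(6) = 8. u₂ = 6 − 8·(6 − 5)/(8 − (−3)) = 58/11.
g(6) = 8, g(58/11) = −24/121. u₃ = (58/11) − (−24/121)·((58/11) − 6)/((−24/121) − 8) = 164/31.
g(58/11) = −24/121, g(164/31) = −12/961. u₄ = (164/31) − (−12/961)·((164/31) − (58/11))/((−12/961) − (−24/121)) = 9530/1801.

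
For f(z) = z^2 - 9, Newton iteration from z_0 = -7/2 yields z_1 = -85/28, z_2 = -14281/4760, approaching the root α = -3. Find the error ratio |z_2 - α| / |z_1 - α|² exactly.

z_1 - α = -85/28 - (-3) = -85/28 + 3 = -1/28, so |z_1 - α| = 1/28.
z_2 - α = -14281/4760 - (-3) = -14281/4760 + 3 = -1/4760, so |z_2 - α| = 1/4760.
|z_1 - α|² = 1/784.
Ratio = (1/4760) / (1/784) = 14/85.

14/85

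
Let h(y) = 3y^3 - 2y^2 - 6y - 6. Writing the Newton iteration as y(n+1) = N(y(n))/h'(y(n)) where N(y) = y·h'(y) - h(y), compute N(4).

h'(y) = 9y^2 - 4y - 6.
N(y) = y·h'(y) - h(y) = y·(9y^2 - 4y - 6) - (3y^3 - 2y^2 - 6y - 6) = 6y^3 - 2y^2 + 6.
N(4) = 358.

358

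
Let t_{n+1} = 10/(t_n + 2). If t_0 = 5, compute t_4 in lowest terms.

t_1 = 10/(5 + 2) = 10/7.
t_2 = 10/(10/7 + 2) = 35/12.
t_3 = 10/(35/12 + 2) = 120/59.
t_4 = 10/(120/59 + 2) = 295/119.

295/119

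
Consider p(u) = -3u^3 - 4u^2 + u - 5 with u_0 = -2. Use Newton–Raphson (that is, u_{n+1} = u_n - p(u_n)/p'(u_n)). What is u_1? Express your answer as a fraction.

-37/19

p'(u) = -9u^2 - 8u + 1.
p(-2) = 1, p'(-2) = -19, so u_1 = (-2) - 1/(-19) = -37/19.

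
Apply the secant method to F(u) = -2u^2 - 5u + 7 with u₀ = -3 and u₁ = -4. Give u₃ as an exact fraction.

-311/89

F(-3) = 4, F(-4) = -5. u₂ = (-4) - (-5)·((-4) - (-3))/((-5) - 4) = -31/9.
F(-4) = -5, F(-31/9) = 40/81. u₃ = (-31/9) - (40/81)·((-31/9) - (-4))/((40/81) - (-5)) = -311/89.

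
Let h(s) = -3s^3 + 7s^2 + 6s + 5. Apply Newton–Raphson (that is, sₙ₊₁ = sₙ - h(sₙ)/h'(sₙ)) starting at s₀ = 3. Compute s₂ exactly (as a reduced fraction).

h'(s) = -9s^2 + 14s + 6.
h(3) = 5, h'(3) = -33, so s₁ = 3 - 5/(-33) = 104/33.
h(104/33) = -625/1331, h'(104/33) = -14254/363, so s₂ = (104/33) - (-625/1331)/(-14254/363) = 1476791/470382.

1476791/470382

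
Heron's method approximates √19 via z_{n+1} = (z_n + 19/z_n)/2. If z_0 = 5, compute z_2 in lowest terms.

z_1 = (5 + 19/5)/2 = 22/5.
z_2 = (22/5 + 19/(22/5))/2 = 959/220.

959/220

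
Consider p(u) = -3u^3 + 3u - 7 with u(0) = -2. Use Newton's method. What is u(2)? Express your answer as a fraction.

-313/198

p'(u) = -9u^2 + 3.
p(-2) = 11, p'(-2) = -33, so u(1) = (-2) - 11/(-33) = -5/3.
p(-5/3) = 17/9, p'(-5/3) = -22, so u(2) = (-5/3) - (17/9)/(-22) = -313/198.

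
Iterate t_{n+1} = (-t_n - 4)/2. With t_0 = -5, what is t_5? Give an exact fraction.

-39/32

t_1 = (-(-5) - 4)/2 = 1/2.
t_2 = (-(1/2) - 4)/2 = -9/4.
t_3 = (-(-9/4) - 4)/2 = -7/8.
t_4 = (-(-7/8) - 4)/2 = -25/16.
t_5 = (-(-25/16) - 4)/2 = -39/32.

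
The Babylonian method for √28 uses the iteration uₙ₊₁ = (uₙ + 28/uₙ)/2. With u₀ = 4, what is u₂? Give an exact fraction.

u₁ = (4 + 28/4)/2 = 11/2.
u₂ = (11/2 + 28/(11/2))/2 = 233/44.

233/44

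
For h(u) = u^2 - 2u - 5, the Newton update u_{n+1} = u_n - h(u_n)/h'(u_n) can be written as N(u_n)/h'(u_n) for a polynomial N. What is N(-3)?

h'(u) = 2u - 2.
N(u) = u·h'(u) - h(u) = u·(2u - 2) - (u^2 - 2u - 5) = u^2 + 5.
N(-3) = 14.

14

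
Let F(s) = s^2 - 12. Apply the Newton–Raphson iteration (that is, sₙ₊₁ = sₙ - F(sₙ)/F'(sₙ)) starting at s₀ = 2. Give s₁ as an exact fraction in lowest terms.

4

F'(s) = 2s.
F(2) = -8, F'(2) = 4, so s₁ = 2 - (-8)/4 = 4.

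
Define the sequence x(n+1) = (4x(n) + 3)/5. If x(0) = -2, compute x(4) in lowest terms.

x(1) = (4·(-2) + 3)/5 = -1.
x(2) = (4·(-1) + 3)/5 = -1/5.
x(3) = (4·(-1/5) + 3)/5 = 11/25.
x(4) = (4·(11/25) + 3)/5 = 119/125.

119/125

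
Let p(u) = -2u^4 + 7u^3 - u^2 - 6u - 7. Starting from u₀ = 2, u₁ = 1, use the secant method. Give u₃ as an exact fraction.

4733/2483

p(2) = 1, p(1) = -9. u₂ = 1 - (-9)·(1 - 2)/((-9) - 1) = 19/10.
p(1) = -9, p(19/10) = -153/2500. u₃ = (19/10) - (-153/2500)·((19/10) - 1)/((-153/2500) - (-9)) = 4733/2483.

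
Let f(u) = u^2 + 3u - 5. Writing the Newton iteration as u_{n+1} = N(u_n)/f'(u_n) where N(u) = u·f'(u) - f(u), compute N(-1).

f'(u) = 2u + 3.
N(u) = u·f'(u) - f(u) = u·(2u + 3) - (u^2 + 3u - 5) = u^2 + 5.
N(-1) = 6.

6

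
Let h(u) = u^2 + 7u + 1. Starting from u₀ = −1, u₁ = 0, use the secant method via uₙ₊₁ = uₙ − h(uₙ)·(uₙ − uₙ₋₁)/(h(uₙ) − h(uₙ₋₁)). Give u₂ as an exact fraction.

−1/6

h(−1) = −5, h(0) = 1. u₂ = 0 − 1·(0 − (−1))/(1 − (−5)) = −1/6.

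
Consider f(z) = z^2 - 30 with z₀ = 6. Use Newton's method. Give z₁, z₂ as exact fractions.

z₁ = 11/2, z₂ = 241/44

f'(z) = 2z.
f(6) = 6, f'(6) = 12, so z₁ = 6 - 6/12 = 11/2.
f(11/2) = 1/4, f'(11/2) = 11, so z₂ = (11/2) - (1/4)/11 = 241/44.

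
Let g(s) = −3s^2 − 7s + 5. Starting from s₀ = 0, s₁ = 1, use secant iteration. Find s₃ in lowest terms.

13/23

g(0) = 5, g(1) = −5. s₂ = 1 − (−5)·(1 − 0)/((−5) − 5) = 1/2.
g(1) = −5, g(1/2) = 3/4. s₃ = (1/2) − (3/4)·((1/2) − 1)/((3/4) − (−5)) = 13/23.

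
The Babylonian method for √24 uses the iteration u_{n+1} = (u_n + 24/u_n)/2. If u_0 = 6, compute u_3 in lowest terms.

4801/980

u_1 = (6 + 24/6)/2 = 5.
u_2 = (5 + 24/5)/2 = 49/10.
u_3 = (49/10 + 24/(49/10))/2 = 4801/980.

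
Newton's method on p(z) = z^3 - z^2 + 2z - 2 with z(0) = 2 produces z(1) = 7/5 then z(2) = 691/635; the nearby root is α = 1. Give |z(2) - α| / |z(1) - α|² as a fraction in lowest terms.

70/127

z(1) - α = 7/5 - 1 = 2/5, so |z(1) - α| = 2/5.
z(2) - α = 691/635 - 1 = 56/635, so |z(2) - α| = 56/635.
|z(1) - α|² = 4/25.
Ratio = (56/635) / (4/25) = 70/127.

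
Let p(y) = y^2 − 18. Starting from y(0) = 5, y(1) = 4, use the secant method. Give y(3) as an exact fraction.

157/37

p(5) = 7, p(4) = −2. y(2) = 4 − (−2)·(4 − 5)/((−2) − 7) = 38/9.
p(4) = −2, p(38/9) = −14/81. y(3) = (38/9) − (−14/81)·((38/9) − 4)/((−14/81) − (−2)) = 157/37.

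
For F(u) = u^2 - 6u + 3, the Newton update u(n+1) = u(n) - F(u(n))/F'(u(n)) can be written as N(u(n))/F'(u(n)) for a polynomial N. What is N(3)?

F'(u) = 2u - 6.
N(u) = u·F'(u) - F(u) = u·(2u - 6) - (u^2 - 6u + 3) = u^2 - 3.
N(3) = 6.

6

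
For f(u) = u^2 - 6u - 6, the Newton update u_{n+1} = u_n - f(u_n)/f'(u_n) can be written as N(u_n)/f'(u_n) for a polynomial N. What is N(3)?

f'(u) = 2u - 6.
N(u) = u·f'(u) - f(u) = u·(2u - 6) - (u^2 - 6u - 6) = u^2 + 6.
N(3) = 15.

15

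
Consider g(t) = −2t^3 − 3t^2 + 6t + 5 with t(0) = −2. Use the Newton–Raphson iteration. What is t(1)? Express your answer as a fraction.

−5/2

g'(t) = −6t^2 − 6t + 6.
g(−2) = −3, g'(−2) = −6, so t(1) = (−2) − (−3)/(−6) = −5/2.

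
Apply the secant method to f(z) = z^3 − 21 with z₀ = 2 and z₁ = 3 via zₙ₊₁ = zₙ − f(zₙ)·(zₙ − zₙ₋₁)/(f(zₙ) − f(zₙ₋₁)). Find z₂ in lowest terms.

f(2) = −13, f(3) = 6. z₂ = 3 − 6·(3 − 2)/(6 − (−13)) = 51/19.

51/19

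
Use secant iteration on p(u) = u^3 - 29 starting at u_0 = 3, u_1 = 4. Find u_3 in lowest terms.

157673/51397

p(3) = -2, p(4) = 35. u_2 = 4 - 35·(4 - 3)/(35 - (-2)) = 113/37.
p(4) = 35, p(113/37) = -26040/50653. u_3 = (113/37) - (-26040/50653)·((113/37) - 4)/((-26040/50653) - 35) = 157673/51397.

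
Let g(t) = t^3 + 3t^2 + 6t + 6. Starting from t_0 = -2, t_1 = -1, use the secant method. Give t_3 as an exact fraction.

g(-2) = -2, g(-1) = 2. t_2 = (-1) - 2·((-1) - (-2))/(2 - (-2)) = -3/2.
g(-1) = 2, g(-3/2) = 3/8. t_3 = (-3/2) - (3/8)·((-3/2) - (-1))/((3/8) - 2) = -21/13.

-21/13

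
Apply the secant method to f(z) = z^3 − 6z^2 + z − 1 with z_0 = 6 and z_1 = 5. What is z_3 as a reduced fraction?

f(6) = 5, f(5) = −21. z_2 = 5 − (−21)·(5 − 6)/((−21) − 5) = 151/26.
f(5) = −21, f(151/26) = −29505/17576. z_3 = (151/26) − (−29505/17576)·((151/26) − 5)/((−29505/17576) − (−21)) = 95051/16171.

95051/16171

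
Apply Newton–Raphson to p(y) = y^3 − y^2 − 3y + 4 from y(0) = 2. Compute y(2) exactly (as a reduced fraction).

204/185

p'(y) = 3y^2 − 2y − 3.
p(2) = 2, p'(2) = 5, so y(1) = 2 − 2/5 = 8/5.
p(8/5) = 92/125, p'(8/5) = 37/25, so y(2) = (8/5) − (92/125)/(37/25) = 204/185.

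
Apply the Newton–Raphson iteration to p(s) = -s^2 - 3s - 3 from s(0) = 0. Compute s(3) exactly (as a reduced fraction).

-1

p'(s) = -2s - 3.
p(0) = -3, p'(0) = -3, so s(1) = 0 - (-3)/(-3) = -1.
p(-1) = -1, p'(-1) = -1, so s(2) = (-1) - (-1)/(-1) = -2.
p(-2) = -1, p'(-2) = 1, so s(3) = (-2) - (-1)/1 = -1.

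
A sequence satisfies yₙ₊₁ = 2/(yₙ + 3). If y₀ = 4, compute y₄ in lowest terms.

y₁ = 2/(4 + 3) = 2/7.
y₂ = 2/(2/7 + 3) = 14/23.
y₃ = 2/(14/23 + 3) = 46/83.
y₄ = 2/(46/83 + 3) = 166/295.

166/295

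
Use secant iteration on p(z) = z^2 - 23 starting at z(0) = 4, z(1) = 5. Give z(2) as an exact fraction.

43/9

p(4) = -7, p(5) = 2. z(2) = 5 - 2·(5 - 4)/(2 - (-7)) = 43/9.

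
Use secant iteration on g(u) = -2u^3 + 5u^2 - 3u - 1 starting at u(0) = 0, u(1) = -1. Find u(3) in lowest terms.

-43/268

g(0) = -1, g(-1) = 9. u(2) = (-1) - 9·((-1) - 0)/(9 - (-1)) = -1/10.
g(-1) = 9, g(-1/10) = -81/125. u(3) = (-1/10) - (-81/125)·((-1/10) - (-1))/((-81/125) - 9) = -43/268.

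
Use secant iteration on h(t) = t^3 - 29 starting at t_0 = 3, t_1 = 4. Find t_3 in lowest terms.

h(3) = -2, h(4) = 35. t_2 = 4 - 35·(4 - 3)/(35 - (-2)) = 113/37.
h(4) = 35, h(113/37) = -26040/50653. t_3 = (113/37) - (-26040/50653)·((113/37) - 4)/((-26040/50653) - 35) = 157673/51397.

157673/51397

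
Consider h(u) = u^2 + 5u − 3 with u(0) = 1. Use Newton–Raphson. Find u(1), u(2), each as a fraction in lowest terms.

u(1) = 4/7, u(2) = 163/301

h'(u) = 2u + 5.
h(1) = 3, h'(1) = 7, so u(1) = 1 − 3/7 = 4/7.
h(4/7) = 9/49, h'(4/7) = 43/7, so u(2) = (4/7) − (9/49)/(43/7) = 163/301.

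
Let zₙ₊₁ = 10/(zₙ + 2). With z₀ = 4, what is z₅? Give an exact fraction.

535/237

z₁ = 10/(4 + 2) = 5/3.
z₂ = 10/(5/3 + 2) = 30/11.
z₃ = 10/(30/11 + 2) = 55/26.
z₄ = 10/(55/26 + 2) = 260/107.
z₅ = 10/(260/107 + 2) = 535/237.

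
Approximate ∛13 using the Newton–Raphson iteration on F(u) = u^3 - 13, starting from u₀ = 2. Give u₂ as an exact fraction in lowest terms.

F'(u) = 3u^2.
F(2) = -5, F'(2) = 12, so u₁ = 2 - (-5)/12 = 29/12.
F(29/12) = 1925/1728, F'(29/12) = 841/48, so u₂ = (29/12) - (1925/1728)/(841/48) = 35621/15138.

35621/15138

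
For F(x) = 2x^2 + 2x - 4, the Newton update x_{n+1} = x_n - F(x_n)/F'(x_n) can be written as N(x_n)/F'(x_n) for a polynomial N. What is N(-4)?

36

F'(x) = 4x + 2.
N(x) = x·F'(x) - F(x) = x·(4x + 2) - (2x^2 + 2x - 4) = 2x^2 + 4.
N(-4) = 36.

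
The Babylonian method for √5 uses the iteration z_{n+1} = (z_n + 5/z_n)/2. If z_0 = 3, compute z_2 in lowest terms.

47/21

z_1 = (3 + 5/3)/2 = 7/3.
z_2 = (7/3 + 5/(7/3))/2 = 47/21.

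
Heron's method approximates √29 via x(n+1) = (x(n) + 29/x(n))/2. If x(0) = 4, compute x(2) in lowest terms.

3881/720

x(1) = (4 + 29/4)/2 = 45/8.
x(2) = (45/8 + 29/(45/8))/2 = 3881/720.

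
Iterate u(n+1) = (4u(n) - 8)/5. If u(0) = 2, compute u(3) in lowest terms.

-72/25

u(1) = (4·2 - 8)/5 = 0.
u(2) = (4·0 - 8)/5 = -8/5.
u(3) = (4·(-8/5) - 8)/5 = -72/25.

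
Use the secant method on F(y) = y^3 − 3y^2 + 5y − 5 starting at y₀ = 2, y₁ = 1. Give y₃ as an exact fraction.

20/11

F(2) = 1, F(1) = −2. y₂ = 1 − (−2)·(1 − 2)/((−2) − 1) = 5/3.
F(1) = −2, F(5/3) = −10/27. y₃ = (5/3) − (−10/27)·((5/3) − 1)/((−10/27) − (−2)) = 20/11.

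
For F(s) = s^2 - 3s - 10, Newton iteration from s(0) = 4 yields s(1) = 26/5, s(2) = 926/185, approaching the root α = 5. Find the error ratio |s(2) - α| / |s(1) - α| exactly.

s(1) - α = 26/5 - 5 = 1/5, so |s(1) - α| = 1/5.
s(2) - α = 926/185 - 5 = 1/185, so |s(2) - α| = 1/185.
Ratio = (1/185) / (1/5) = 1/37.

1/37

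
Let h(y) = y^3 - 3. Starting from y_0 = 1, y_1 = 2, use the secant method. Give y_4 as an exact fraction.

20671423/14273229

h(1) = -2, h(2) = 5. y_2 = 2 - 5·(2 - 1)/(5 - (-2)) = 9/7.
h(2) = 5, h(9/7) = -300/343. y_3 = (9/7) - (-300/343)·((9/7) - 2)/((-300/343) - 5) = 561/403.
h(9/7) = -300/343, h(561/403) = -19794000/65450827. y_4 = (561/403) - (-19794000/65450827)·((561/403) - (9/7))/((-19794000/65450827) - (-300/343)) = 20671423/14273229.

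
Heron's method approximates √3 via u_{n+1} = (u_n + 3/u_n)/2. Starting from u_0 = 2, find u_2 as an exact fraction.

u_1 = (2 + 3/2)/2 = 7/4.
u_2 = (7/4 + 3/(7/4))/2 = 97/56.

97/56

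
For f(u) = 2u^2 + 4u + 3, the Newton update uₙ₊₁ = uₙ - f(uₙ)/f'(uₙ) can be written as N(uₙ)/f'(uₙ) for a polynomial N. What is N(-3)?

15

f'(u) = 4u + 4.
N(u) = u·f'(u) - f(u) = u·(4u + 4) - (2u^2 + 4u + 3) = 2u^2 - 3.
N(-3) = 15.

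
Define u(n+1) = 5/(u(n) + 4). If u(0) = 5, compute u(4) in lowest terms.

u(1) = 5/(5 + 4) = 5/9.
u(2) = 5/(5/9 + 4) = 45/41.
u(3) = 5/(45/41 + 4) = 205/209.
u(4) = 5/(205/209 + 4) = 1045/1041.

1045/1041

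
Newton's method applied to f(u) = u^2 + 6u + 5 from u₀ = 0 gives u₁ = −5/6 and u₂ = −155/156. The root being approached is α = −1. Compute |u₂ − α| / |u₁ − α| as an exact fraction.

1/26

u₁ − α = −5/6 − (−1) = −5/6 + 1 = 1/6, so |u₁ − α| = 1/6.
u₂ − α = −155/156 − (−1) = −155/156 + 1 = 1/156, so |u₂ − α| = 1/156.
Ratio = (1/156) / (1/6) = 1/26.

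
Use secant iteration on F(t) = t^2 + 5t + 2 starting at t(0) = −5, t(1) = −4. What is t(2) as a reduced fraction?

F(−5) = 2, F(−4) = −2. t(2) = (−4) − (−2)·((−4) − (−5))/((−2) − 2) = −9/2.

−9/2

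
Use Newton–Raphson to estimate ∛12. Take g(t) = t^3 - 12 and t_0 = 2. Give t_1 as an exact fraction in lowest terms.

g'(t) = 3t^2.
g(2) = -4, g'(2) = 12, so t_1 = 2 - (-4)/12 = 7/3.

7/3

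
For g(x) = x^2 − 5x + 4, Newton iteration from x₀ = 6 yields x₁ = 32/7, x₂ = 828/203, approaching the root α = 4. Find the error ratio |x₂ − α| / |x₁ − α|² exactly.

x₁ − α = 32/7 − 4 = 4/7, so |x₁ − α| = 4/7.
x₂ − α = 828/203 − 4 = 16/203, so |x₂ − α| = 16/203.
|x₁ − α|² = 16/49.
Ratio = (16/203) / (16/49) = 7/29.

7/29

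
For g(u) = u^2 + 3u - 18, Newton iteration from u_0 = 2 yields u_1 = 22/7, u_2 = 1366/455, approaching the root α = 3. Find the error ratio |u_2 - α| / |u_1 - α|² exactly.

u_1 - α = 22/7 - 3 = 1/7, so |u_1 - α| = 1/7.
u_2 - α = 1366/455 - 3 = 1/455, so |u_2 - α| = 1/455.
|u_1 - α|² = 1/49.
Ratio = (1/455) / (1/49) = 7/65.

7/65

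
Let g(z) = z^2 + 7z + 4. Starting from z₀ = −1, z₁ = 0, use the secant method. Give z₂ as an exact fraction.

−2/3

g(−1) = −2, g(0) = 4. z₂ = 0 − 4·(0 − (−1))/(4 − (−2)) = −2/3.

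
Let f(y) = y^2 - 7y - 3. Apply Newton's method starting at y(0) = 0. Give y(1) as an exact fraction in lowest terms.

-3/7

f'(y) = 2y - 7.
f(0) = -3, f'(0) = -7, so y(1) = 0 - (-3)/(-7) = -3/7.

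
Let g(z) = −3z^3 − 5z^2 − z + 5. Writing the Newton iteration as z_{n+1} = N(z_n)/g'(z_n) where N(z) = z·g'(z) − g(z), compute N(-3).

g'(z) = −9z^2 − 10z − 1.
N(z) = z·g'(z) − g(z) = z·(−9z^2 − 10z − 1) − (−3z^3 − 5z^2 − z + 5) = −6z^3 − 5z^2 − 5.
N(-3) = 112.

112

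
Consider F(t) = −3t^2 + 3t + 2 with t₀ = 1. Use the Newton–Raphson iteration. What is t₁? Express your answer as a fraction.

5/3

F'(t) = −6t + 3.
F(1) = 2, F'(1) = −3, so t₁ = 1 − 2/(−3) = 5/3.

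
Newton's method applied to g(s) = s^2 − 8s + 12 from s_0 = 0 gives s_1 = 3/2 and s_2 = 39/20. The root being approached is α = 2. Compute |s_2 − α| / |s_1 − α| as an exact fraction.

s_1 − α = 3/2 − 2 = −1/2, so |s_1 − α| = 1/2.
s_2 − α = 39/20 − 2 = −1/20, so |s_2 − α| = 1/20.
Ratio = (1/20) / (1/2) = 1/10.

1/10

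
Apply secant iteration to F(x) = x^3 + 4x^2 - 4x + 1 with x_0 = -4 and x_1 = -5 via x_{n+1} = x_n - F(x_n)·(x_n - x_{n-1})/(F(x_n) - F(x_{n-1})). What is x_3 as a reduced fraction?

-62051/12763

F(-4) = 17, F(-5) = -4. x_2 = (-5) - (-4)·((-5) - (-4))/((-4) - 17) = -101/21.
F(-5) = -4, F(-101/21) = 14008/9261. x_3 = (-101/21) - (14008/9261)·((-101/21) - (-5))/((14008/9261) - (-4)) = -62051/12763.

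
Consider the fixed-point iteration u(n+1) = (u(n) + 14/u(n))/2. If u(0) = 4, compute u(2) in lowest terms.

u(1) = (4 + 14/4)/2 = 15/4.
u(2) = (15/4 + 14/(15/4))/2 = 449/120.

449/120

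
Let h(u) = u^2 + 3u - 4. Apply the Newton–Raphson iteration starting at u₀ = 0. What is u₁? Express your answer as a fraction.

h'(u) = 2u + 3.
h(0) = -4, h'(0) = 3, so u₁ = 0 - (-4)/3 = 4/3.

4/3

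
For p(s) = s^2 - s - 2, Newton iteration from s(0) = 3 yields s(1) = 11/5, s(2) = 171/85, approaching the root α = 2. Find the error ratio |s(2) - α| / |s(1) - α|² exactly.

5/17

s(1) - α = 11/5 - 2 = 1/5, so |s(1) - α| = 1/5.
s(2) - α = 171/85 - 2 = 1/85, so |s(2) - α| = 1/85.
|s(1) - α|² = 1/25.
Ratio = (1/85) / (1/25) = 5/17.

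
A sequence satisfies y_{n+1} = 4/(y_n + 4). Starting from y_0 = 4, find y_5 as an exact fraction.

53/64

y_1 = 4/(4 + 4) = 1/2.
y_2 = 4/(1/2 + 4) = 8/9.
y_3 = 4/(8/9 + 4) = 9/11.
y_4 = 4/(9/11 + 4) = 44/53.
y_5 = 4/(44/53 + 4) = 53/64.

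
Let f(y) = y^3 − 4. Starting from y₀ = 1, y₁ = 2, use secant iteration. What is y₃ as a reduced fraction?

169/109

f(1) = −3, f(2) = 4. y₂ = 2 − 4·(2 − 1)/(4 − (−3)) = 10/7.
f(2) = 4, f(10/7) = −372/343. y₃ = (10/7) − (−372/343)·((10/7) − 2)/((−372/343) − 4) = 169/109.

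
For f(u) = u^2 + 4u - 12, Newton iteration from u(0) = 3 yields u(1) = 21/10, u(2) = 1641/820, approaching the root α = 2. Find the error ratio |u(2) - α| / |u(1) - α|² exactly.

5/41

u(1) - α = 21/10 - 2 = 1/10, so |u(1) - α| = 1/10.
u(2) - α = 1641/820 - 2 = 1/820, so |u(2) - α| = 1/820.
|u(1) - α|² = 1/100.
Ratio = (1/820) / (1/100) = 5/41.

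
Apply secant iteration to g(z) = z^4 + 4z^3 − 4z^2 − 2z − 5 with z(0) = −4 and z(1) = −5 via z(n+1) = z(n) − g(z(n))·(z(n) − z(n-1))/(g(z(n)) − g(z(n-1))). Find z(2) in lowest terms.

g(−4) = −61, g(−5) = 30. z(2) = (−5) − 30·((−5) − (−4))/(30 − (−61)) = −425/91.

−425/91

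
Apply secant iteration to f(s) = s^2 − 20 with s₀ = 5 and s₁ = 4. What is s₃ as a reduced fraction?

85/19

f(5) = 5, f(4) = −4. s₂ = 4 − (−4)·(4 − 5)/((−4) − 5) = 40/9.
f(4) = −4, f(40/9) = −20/81. s₃ = (40/9) − (−20/81)·((40/9) − 4)/((−20/81) − (−4)) = 85/19.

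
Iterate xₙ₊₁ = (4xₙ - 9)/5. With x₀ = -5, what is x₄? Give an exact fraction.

x₁ = (4·(-5) - 9)/5 = -29/5.
x₂ = (4·(-29/5) - 9)/5 = -161/25.
x₃ = (4·(-161/25) - 9)/5 = -869/125.
x₄ = (4·(-869/125) - 9)/5 = -4601/625.

-4601/625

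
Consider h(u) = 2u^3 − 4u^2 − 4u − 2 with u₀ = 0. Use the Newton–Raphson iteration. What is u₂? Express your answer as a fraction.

h'(u) = 6u^2 − 8u − 4.
h(0) = −2, h'(0) = −4, so u₁ = 0 − (−2)/(−4) = −1/2.
h(−1/2) = −5/4, h'(−1/2) = 3/2, so u₂ = (−1/2) − (−5/4)/(3/2) = 1/3.

1/3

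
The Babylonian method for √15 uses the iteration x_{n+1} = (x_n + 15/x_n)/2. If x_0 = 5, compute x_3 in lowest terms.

1921/496

x_1 = (5 + 15/5)/2 = 4.
x_2 = (4 + 15/4)/2 = 31/8.
x_3 = (31/8 + 15/(31/8))/2 = 1921/496.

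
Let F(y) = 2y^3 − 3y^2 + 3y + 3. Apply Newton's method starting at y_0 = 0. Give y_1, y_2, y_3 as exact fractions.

F'(y) = 6y^2 − 6y + 3.
F(0) = 3, F'(0) = 3, so y_1 = 0 − 3/3 = −1.
F(−1) = −5, F'(−1) = 15, so y_2 = (−1) − (−5)/15 = −2/3.
F(−2/3) = −25/27, F'(−2/3) = 29/3, so y_3 = (−2/3) − (−25/27)/(29/3) = −149/261.

y_1 = −1, y_2 = −2/3, y_3 = −149/261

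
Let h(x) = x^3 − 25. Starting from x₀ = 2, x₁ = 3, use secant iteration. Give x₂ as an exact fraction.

55/19

h(2) = −17, h(3) = 2. x₂ = 3 − 2·(3 − 2)/(2 − (−17)) = 55/19.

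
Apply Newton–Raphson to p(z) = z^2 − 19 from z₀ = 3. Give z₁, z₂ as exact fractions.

z₁ = 14/3, z₂ = 367/84

p'(z) = 2z.
p(3) = −10, p'(3) = 6, so z₁ = 3 − (−10)/6 = 14/3.
p(14/3) = 25/9, p'(14/3) = 28/3, so z₂ = (14/3) − (25/9)/(28/3) = 367/84.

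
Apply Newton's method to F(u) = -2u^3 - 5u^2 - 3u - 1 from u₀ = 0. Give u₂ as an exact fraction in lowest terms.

-16/9

F'(u) = -6u^2 - 10u - 3.
F(0) = -1, F'(0) = -3, so u₁ = 0 - (-1)/(-3) = -1/3.
F(-1/3) = -13/27, F'(-1/3) = -1/3, so u₂ = (-1/3) - (-13/27)/(-1/3) = -16/9.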